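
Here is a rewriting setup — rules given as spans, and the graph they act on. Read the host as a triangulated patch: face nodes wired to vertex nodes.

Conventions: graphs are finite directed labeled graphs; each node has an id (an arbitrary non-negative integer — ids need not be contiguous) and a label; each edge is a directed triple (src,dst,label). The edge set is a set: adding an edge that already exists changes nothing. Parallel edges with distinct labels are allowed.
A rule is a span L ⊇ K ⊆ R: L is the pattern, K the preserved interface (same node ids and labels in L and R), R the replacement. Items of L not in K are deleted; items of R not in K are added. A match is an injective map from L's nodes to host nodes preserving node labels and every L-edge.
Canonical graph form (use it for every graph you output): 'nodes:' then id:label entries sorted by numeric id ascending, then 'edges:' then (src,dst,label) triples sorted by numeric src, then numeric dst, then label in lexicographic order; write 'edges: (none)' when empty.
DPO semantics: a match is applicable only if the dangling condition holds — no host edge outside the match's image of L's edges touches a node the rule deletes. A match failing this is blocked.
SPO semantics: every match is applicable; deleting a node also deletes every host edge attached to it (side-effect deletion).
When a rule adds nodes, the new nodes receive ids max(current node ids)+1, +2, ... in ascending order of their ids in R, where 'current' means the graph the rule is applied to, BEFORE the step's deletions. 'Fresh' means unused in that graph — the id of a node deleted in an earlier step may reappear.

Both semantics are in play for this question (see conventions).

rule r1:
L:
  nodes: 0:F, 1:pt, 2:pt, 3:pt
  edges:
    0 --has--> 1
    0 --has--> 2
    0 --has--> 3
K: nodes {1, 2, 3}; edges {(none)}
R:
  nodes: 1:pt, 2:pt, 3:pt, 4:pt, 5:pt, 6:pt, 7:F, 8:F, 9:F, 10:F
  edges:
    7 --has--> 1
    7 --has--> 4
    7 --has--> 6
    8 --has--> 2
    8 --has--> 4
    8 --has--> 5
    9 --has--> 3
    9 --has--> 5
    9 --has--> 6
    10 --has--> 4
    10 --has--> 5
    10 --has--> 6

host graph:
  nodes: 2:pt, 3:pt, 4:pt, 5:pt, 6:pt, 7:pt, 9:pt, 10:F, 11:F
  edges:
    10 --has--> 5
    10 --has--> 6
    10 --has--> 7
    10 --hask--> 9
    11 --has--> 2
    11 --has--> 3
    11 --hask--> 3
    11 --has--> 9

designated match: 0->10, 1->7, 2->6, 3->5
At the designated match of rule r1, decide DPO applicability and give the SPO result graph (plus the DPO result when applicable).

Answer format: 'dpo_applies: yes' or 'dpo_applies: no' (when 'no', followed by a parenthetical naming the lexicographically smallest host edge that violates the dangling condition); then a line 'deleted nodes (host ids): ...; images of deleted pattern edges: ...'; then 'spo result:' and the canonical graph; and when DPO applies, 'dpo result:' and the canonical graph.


dpo_applies: no
(the rule deletes node 10, which keeps host edge (10,9,hask) outside the match image — the dangling condition fails, DPO blocks; SPO proceeds and side-deletes such edges)
deleted nodes (host ids): 10; images of deleted pattern edges: (10,5,has); (10,6,has); (10,7,has)
spo result:
nodes: 2:pt, 3:pt, 4:pt, 5:pt, 6:pt, 7:pt, 9:pt, 11:F, 12:pt, 13:pt, 14:pt, 15:F, 16:F, 17:F, 18:F
edges: (11,2,has); (11,3,has); (11,3,hask); (11,9,has); (15,7,has); (15,12,has); (15,14,has); (16,6,has); (16,12,has); (16,13,has); (17,5,has); (17,13,has); (17,14,has); (18,12,has); (18,13,has); (18,14,has)


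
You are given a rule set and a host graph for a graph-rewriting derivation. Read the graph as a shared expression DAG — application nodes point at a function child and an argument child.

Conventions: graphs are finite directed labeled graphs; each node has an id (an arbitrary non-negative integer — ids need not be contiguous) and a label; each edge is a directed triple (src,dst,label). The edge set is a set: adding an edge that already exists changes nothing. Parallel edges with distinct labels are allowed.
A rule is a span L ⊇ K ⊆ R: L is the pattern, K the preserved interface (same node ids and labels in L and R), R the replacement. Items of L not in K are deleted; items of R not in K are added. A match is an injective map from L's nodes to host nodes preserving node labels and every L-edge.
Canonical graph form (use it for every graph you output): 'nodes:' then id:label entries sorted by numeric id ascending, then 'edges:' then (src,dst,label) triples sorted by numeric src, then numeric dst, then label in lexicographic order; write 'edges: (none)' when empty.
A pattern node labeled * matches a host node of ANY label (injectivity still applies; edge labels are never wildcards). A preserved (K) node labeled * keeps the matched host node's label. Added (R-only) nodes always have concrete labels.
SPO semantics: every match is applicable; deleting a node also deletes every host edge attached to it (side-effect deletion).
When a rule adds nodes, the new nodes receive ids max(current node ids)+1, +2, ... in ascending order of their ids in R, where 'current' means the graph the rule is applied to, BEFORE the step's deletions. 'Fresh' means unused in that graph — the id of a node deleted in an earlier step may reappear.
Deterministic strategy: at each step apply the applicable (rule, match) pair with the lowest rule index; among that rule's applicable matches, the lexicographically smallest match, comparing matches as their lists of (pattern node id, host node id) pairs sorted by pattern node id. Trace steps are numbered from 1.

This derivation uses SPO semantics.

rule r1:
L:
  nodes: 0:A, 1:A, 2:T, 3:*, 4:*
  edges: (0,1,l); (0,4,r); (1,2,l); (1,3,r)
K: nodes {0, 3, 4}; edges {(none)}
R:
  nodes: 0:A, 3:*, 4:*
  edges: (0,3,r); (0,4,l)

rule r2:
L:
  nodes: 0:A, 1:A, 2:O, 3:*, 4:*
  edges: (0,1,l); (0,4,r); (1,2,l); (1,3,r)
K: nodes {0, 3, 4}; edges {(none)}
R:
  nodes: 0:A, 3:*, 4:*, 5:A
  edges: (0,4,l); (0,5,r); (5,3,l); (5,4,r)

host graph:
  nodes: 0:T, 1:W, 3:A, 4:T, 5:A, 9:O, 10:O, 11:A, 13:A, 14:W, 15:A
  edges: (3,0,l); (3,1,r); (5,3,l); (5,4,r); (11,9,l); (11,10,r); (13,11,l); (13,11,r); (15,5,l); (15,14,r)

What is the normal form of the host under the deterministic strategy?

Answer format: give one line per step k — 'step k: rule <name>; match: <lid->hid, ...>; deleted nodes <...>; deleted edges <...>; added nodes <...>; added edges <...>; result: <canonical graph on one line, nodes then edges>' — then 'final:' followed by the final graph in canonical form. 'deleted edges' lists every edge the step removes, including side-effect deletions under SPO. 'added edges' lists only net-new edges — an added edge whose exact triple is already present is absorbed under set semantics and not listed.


step 1: rule r1; match: 0->5, 1->3, 2->0, 3->1, 4->4; deleted nodes 0, 3; deleted edges (3,0,l); (3,1,r); (5,3,l); (5,4,r); added nodes (none); added edges (5,1,r); (5,4,l); result: nodes: 1:W, 4:T, 5:A, 9:O, 10:O, 11:A, 13:A, 14:W, 15:A edges: (5,1,r); (5,4,l); (11,9,l); (11,10,r); (13,11,l); (13,11,r); (15,5,l); (15,14,r)
step 2: rule r1; match: 0->15, 1->5, 2->4, 3->1, 4->14; deleted nodes 4, 5; deleted edges (5,1,r); (5,4,l); (15,5,l); (15,14,r); added nodes (none); added edges (15,1,r); (15,14,l); result: nodes: 1:W, 9:O, 10:O, 11:A, 13:A, 14:W, 15:A edges: (11,9,l); (11,10,r); (13,11,l); (13,11,r); (15,1,r); (15,14,l)
final:
nodes: 1:W, 9:O, 10:O, 11:A, 13:A, 14:W, 15:A
edges: (11,9,l); (11,10,r); (13,11,l); (13,11,r); (15,1,r); (15,14,l)


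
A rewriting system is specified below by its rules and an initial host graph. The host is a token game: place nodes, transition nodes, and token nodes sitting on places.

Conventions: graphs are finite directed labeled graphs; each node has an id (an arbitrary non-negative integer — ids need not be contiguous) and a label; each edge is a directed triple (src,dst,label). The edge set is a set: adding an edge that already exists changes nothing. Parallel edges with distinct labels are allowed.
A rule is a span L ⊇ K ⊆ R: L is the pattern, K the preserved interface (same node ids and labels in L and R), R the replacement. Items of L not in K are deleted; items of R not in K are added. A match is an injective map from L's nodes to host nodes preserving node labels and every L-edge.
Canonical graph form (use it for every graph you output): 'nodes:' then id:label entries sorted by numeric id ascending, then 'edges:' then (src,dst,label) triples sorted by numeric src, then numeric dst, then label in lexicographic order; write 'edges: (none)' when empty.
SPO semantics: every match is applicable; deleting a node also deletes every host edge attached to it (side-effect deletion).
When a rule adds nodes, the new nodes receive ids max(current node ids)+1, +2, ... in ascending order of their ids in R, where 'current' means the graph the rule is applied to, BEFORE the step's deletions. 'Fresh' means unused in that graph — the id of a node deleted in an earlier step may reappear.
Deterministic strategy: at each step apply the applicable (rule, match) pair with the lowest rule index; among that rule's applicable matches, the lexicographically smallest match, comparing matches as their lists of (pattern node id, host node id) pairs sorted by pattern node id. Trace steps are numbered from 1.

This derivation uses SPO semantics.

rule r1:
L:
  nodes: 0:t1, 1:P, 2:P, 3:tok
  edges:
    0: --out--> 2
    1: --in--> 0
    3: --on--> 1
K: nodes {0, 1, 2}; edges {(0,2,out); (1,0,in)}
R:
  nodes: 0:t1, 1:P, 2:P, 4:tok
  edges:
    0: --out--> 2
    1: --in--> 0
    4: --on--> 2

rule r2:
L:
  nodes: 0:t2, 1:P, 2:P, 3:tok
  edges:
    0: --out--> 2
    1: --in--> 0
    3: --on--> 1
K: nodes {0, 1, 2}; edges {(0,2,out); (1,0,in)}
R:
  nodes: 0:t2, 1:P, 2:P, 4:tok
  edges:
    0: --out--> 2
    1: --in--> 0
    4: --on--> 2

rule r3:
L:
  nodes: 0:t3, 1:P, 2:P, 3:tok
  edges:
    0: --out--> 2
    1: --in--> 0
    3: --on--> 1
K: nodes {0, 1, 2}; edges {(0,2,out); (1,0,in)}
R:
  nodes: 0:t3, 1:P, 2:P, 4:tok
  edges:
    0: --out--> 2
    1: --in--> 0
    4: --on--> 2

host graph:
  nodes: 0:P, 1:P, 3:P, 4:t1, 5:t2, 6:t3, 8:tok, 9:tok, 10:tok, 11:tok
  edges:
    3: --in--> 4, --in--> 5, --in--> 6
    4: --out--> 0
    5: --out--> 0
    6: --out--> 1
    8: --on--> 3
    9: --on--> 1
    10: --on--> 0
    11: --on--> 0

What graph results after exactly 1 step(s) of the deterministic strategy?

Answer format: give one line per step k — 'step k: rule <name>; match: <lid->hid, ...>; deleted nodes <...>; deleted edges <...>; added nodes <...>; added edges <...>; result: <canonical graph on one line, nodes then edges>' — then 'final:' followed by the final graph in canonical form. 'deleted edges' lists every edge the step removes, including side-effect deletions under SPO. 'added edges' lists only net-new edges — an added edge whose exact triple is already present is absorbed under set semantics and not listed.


step 1: rule r1; match: 0->4, 1->3, 2->0, 3->8; deleted nodes 8; deleted edges (8,3,on); added nodes 12; added edges (12,0,on); result: nodes: 0:P, 1:P, 3:P, 4:t1, 5:t2, 6:t3, 9:tok, 10:tok, 11:tok, 12:tok edges: (3,4,in); (3,5,in); (3,6,in); (4,0,out); (5,0,out); (6,1,out); (9,1,on); (10,0,on); (11,0,on); (12,0,on)
final:
nodes: 0:P, 1:P, 3:P, 4:t1, 5:t2, 6:t3, 9:tok, 10:tok, 11:tok, 12:tok
edges: (3,4,in); (3,5,in); (3,6,in); (4,0,out); (5,0,out); (6,1,out); (9,1,on); (10,0,on); (11,0,on); (12,0,on)


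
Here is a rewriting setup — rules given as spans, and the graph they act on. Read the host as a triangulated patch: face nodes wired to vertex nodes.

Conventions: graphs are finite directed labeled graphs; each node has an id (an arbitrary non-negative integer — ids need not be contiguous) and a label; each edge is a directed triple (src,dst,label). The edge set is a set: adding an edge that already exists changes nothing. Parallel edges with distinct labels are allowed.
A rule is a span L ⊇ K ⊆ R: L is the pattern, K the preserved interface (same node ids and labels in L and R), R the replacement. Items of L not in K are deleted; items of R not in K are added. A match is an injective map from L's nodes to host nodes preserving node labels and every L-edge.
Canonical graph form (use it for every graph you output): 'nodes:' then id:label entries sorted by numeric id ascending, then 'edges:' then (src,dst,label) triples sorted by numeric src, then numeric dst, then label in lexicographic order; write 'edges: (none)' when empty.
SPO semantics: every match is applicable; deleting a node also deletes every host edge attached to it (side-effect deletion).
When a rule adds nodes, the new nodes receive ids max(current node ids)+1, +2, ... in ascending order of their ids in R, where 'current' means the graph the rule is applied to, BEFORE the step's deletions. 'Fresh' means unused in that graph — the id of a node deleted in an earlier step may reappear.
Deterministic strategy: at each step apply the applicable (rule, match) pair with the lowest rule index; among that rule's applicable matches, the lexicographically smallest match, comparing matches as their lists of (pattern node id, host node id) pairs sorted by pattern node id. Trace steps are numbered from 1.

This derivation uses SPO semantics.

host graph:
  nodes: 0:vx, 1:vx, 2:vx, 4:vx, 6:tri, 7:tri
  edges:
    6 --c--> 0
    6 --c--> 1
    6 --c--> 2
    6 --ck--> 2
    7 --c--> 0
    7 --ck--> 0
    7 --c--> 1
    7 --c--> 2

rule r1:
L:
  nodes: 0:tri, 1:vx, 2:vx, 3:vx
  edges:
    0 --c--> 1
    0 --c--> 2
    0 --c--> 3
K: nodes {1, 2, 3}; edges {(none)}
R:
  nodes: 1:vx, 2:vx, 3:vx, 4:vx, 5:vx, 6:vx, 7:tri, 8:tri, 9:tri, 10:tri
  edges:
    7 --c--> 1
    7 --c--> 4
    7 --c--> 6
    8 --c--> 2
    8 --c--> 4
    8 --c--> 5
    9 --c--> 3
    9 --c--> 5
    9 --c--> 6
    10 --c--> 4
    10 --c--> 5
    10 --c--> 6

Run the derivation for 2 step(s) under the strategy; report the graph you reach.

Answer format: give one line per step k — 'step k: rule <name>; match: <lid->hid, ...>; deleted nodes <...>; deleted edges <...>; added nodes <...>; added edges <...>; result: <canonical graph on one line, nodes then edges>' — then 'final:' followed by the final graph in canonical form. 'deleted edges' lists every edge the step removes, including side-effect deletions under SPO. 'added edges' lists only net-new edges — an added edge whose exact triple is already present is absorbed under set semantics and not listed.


step 1: rule r1; match: 0->6, 1->0, 2->1, 3->2; deleted nodes 6; deleted edges (6,0,c); (6,1,c); (6,2,c); (6,2,ck); added nodes 8, 9, 10, 11, 12, 13, 14; added edges (11,0,c); (11,8,c); (11,10,c); (12,1,c); (12,8,c); (12,9,c); (13,2,c); (13,9,c); (13,10,c); (14,8,c); (14,9,c); (14,10,c); result: nodes: 0:vx, 1:vx, 2:vx, 4:vx, 7:tri, 8:vx, 9:vx, 10:vx, 11:tri, 12:tri, 13:tri, 14:tri edges: (7,0,c); (7,0,ck); (7,1,c); (7,2,c); (11,0,c); (11,8,c); (11,10,c); (12,1,c); (12,8,c); (12,9,c); (13,2,c); (13,9,c); (13,10,c); (14,8,c); (14,9,c); (14,10,c)
step 2: rule r1; match: 0->7, 1->0, 2->1, 3->2; deleted nodes 7; deleted edges (7,0,c); (7,0,ck); (7,1,c); (7,2,c); added nodes 15, 16, 17, 18, 19, 20, 21; added edges (18,0,c); (18,15,c); (18,17,c); (19,1,c); (19,15,c); (19,16,c); (20,2,c); (20,16,c); (20,17,c); (21,15,c); (21,16,c); (21,17,c); result: nodes: 0:vx, 1:vx, 2:vx, 4:vx, 8:vx, 9:vx, 10:vx, 11:tri, 12:tri, 13:tri, 14:tri, 15:vx, 16:vx, 17:vx, 18:tri, 19:tri, 20:tri, 21:tri edges: (11,0,c); (11,8,c); (11,10,c); (12,1,c); (12,8,c); (12,9,c); (13,2,c); (13,9,c); (13,10,c); (14,8,c); (14,9,c); (14,10,c); (18,0,c); (18,15,c); (18,17,c); (19,1,c); (19,15,c); (19,16,c); (20,2,c); (20,16,c); (20,17,c); (21,15,c); (21,16,c); (21,17,c)
final:
nodes: 0:vx, 1:vx, 2:vx, 4:vx, 8:vx, 9:vx, 10:vx, 11:tri, 12:tri, 13:tri, 14:tri, 15:vx, 16:vx, 17:vx, 18:tri, 19:tri, 20:tri, 21:tri
edges: (11,0,c); (11,8,c); (11,10,c); (12,1,c); (12,8,c); (12,9,c); (13,2,c); (13,9,c); (13,10,c); (14,8,c); (14,9,c); (14,10,c); (18,0,c); (18,15,c); (18,17,c); (19,1,c); (19,15,c); (19,16,c); (20,2,c); (20,16,c); (20,17,c); (21,15,c); (21,16,c); (21,17,c)


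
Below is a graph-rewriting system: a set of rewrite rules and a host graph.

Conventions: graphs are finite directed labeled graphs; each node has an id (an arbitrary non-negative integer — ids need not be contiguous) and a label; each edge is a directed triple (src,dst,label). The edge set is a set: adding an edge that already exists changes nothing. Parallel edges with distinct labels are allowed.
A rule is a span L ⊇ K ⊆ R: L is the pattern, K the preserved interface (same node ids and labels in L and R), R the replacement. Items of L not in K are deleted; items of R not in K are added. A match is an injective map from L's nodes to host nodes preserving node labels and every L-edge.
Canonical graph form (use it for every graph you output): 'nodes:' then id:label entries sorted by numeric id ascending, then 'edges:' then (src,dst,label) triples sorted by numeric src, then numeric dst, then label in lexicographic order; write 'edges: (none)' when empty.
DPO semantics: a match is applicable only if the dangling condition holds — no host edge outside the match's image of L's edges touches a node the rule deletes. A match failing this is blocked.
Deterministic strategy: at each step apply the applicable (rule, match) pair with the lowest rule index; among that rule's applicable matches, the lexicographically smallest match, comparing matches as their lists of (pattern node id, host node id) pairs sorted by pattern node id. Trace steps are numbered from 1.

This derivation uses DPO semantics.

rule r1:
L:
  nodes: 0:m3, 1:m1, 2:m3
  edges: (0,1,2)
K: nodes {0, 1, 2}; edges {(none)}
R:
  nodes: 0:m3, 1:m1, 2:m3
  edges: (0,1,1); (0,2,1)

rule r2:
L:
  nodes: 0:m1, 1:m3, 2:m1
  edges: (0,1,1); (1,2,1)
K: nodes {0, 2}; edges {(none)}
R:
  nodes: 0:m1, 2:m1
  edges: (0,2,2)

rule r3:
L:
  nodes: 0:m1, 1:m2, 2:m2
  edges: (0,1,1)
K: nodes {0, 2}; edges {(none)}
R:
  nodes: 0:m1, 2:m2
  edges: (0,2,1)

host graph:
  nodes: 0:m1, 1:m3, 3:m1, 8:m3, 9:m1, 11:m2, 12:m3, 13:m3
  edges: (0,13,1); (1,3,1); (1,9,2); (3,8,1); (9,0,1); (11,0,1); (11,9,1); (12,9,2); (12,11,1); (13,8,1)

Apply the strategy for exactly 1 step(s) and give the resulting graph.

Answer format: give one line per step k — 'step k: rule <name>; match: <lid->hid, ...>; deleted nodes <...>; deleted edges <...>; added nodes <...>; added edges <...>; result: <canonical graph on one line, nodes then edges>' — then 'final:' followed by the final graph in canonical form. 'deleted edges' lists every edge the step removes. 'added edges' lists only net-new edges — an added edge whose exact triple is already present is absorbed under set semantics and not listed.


step 1: rule r1; match: 0->1, 1->9, 2->8; deleted nodes (none); deleted edges (1,9,2); added nodes (none); added edges (1,8,1); (1,9,1); result: nodes: 0:m1, 1:m3, 3:m1, 8:m3, 9:m1, 11:m2, 12:m3, 13:m3 edges: (0,13,1); (1,3,1); (1,8,1); (1,9,1); (3,8,1); (9,0,1); (11,0,1); (11,9,1); (12,9,2); (12,11,1); (13,8,1)
final:
nodes: 0:m1, 1:m3, 3:m1, 8:m3, 9:m1, 11:m2, 12:m3, 13:m3
edges: (0,13,1); (1,3,1); (1,8,1); (1,9,1); (3,8,1); (9,0,1); (11,0,1); (11,9,1); (12,9,2); (12,11,1); (13,8,1)


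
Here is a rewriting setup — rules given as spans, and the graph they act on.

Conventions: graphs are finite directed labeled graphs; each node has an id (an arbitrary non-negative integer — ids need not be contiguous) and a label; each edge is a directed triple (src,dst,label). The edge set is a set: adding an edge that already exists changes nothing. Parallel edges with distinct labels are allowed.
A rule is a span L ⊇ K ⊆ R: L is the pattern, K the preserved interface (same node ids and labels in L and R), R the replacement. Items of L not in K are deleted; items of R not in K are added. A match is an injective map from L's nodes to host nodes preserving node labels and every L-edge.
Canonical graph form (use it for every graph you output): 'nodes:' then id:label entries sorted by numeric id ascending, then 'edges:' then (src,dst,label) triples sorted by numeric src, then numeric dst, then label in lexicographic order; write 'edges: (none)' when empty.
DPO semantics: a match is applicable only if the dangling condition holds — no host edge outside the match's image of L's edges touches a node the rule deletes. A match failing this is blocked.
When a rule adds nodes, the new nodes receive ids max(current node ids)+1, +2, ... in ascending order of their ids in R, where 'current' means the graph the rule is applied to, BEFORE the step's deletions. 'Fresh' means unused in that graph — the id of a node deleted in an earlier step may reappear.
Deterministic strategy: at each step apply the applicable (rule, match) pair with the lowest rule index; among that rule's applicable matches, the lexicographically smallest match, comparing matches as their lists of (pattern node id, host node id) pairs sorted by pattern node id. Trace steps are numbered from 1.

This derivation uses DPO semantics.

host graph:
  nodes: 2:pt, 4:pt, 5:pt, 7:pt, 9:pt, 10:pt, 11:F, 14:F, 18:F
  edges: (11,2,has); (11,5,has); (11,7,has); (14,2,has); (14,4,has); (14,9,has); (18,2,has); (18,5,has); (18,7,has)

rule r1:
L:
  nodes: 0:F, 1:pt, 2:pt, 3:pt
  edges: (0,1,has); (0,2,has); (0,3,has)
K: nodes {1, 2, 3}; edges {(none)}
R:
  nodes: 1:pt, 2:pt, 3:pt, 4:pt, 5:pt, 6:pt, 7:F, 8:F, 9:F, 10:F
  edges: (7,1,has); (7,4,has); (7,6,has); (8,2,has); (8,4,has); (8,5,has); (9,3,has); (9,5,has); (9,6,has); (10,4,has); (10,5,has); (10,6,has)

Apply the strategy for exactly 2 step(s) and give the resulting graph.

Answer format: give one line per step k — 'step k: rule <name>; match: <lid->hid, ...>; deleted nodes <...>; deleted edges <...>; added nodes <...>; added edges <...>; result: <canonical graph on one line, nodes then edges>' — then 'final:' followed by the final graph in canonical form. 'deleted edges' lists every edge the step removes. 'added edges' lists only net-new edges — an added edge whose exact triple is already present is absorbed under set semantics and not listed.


step 1: rule r1; match: 0->11, 1->2, 2->5, 3->7; deleted nodes 11; deleted edges (11,2,has); (11,5,has); (11,7,has); added nodes 19, 20, 21, 22, 23, 24, 25; added edges (22,2,has); (22,19,has); (22,21,has); (23,5,has); (23,19,has); (23,20,has); (24,7,has); (24,20,has); (24,21,has); (25,19,has); (25,20,has); (25,21,has); result: nodes: 2:pt, 4:pt, 5:pt, 7:pt, 9:pt, 10:pt, 14:F, 18:F, 19:pt, 20:pt, 21:pt, 22:F, 23:F, 24:F, 25:F edges: (14,2,has); (14,4,has); (14,9,has); (18,2,has); (18,5,has); (18,7,has); (22,2,has); (22,19,has); (22,21,has); (23,5,has); (23,19,has); (23,20,has); (24,7,has); (24,20,has); (24,21,has); (25,19,has); (25,20,has); (25,21,has)
step 2: rule r1; match: 0->14, 1->2, 2->4, 3->9; deleted nodes 14; deleted edges (14,2,has); (14,4,has); (14,9,has); added nodes 26, 27, 28, 29, 30, 31, 32; added edges (29,2,has); (29,26,has); (29,28,has); (30,4,has); (30,26,has); (30,27,has); (31,9,has); (31,27,has); (31,28,has); (32,26,has); (32,27,has); (32,28,has); result: nodes: 2:pt, 4:pt, 5:pt, 7:pt, 9:pt, 10:pt, 18:F, 19:pt, 20:pt, 21:pt, 22:F, 23:F, 24:F, 25:F, 26:pt, 27:pt, 28:pt, 29:F, 30:F, 31:F, 32:F edges: (18,2,has); (18,5,has); (18,7,has); (22,2,has); (22,19,has); (22,21,has); (23,5,has); (23,19,has); (23,20,has); (24,7,has); (24,20,has); (24,21,has); (25,19,has); (25,20,has); (25,21,has); (29,2,has); (29,26,has); (29,28,has); (30,4,has); (30,26,has); (30,27,has); (31,9,has); (31,27,has); (31,28,has); (32,26,has); (32,27,has); (32,28,has)
final:
nodes: 2:pt, 4:pt, 5:pt, 7:pt, 9:pt, 10:pt, 18:F, 19:pt, 20:pt, 21:pt, 22:F, 23:F, 24:F, 25:F, 26:pt, 27:pt, 28:pt, 29:F, 30:F, 31:F, 32:F
edges: (18,2,has); (18,5,has); (18,7,has); (22,2,has); (22,19,has); (22,21,has); (23,5,has); (23,19,has); (23,20,has); (24,7,has); (24,20,has); (24,21,has); (25,19,has); (25,20,has); (25,21,has); (29,2,has); (29,26,has); (29,28,has); (30,4,has); (30,26,has); (30,27,has); (31,9,has); (31,27,has); (31,28,has); (32,26,has); (32,27,has); (32,28,has)


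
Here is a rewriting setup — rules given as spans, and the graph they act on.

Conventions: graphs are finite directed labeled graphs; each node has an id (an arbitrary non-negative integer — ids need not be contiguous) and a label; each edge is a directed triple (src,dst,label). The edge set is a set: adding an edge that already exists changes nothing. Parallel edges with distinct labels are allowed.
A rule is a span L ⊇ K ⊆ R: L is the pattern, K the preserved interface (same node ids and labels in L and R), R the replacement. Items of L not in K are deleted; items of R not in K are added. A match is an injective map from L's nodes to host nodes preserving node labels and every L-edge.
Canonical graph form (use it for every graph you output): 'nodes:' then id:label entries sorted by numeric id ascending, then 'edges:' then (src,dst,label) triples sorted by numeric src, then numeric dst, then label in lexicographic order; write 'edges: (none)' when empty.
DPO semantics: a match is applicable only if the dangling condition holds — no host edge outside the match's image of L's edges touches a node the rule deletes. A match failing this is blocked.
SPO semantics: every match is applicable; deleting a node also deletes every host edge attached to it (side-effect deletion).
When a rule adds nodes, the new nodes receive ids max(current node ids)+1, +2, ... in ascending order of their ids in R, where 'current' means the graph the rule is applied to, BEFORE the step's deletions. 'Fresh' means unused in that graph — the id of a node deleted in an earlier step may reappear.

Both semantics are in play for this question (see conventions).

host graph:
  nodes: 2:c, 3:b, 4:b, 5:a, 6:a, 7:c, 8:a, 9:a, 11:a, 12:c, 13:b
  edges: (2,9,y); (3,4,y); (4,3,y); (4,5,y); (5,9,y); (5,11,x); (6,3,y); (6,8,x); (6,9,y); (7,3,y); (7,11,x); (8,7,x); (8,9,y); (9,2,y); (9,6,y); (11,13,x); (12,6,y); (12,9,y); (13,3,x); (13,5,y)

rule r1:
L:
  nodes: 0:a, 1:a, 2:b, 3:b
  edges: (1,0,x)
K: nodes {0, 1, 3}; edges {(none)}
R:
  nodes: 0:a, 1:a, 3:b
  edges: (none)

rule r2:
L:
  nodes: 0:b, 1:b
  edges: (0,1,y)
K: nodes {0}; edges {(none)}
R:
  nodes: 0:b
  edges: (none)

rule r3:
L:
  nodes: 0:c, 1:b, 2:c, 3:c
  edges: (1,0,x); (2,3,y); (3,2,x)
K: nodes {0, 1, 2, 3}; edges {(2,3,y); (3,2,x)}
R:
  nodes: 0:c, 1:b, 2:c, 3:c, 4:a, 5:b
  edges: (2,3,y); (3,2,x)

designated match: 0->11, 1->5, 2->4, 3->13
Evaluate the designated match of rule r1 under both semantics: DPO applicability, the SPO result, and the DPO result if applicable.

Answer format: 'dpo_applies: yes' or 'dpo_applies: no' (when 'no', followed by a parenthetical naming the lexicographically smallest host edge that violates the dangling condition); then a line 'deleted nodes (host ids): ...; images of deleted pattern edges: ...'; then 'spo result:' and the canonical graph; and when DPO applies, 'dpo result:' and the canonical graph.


dpo_applies: no
(the rule deletes node 4, which keeps host edge (3,4,y) outside the match image — the dangling condition fails, DPO blocks; SPO proceeds and side-deletes such edges)
deleted nodes (host ids): 4; images of deleted pattern edges: (5,11,x)
spo result:
nodes: 2:c, 3:b, 5:a, 6:a, 7:c, 8:a, 9:a, 11:a, 12:c, 13:b
edges: (2,9,y); (5,9,y); (6,3,y); (6,8,x); (6,9,y); (7,3,y); (7,11,x); (8,7,x); (8,9,y); (9,2,y); (9,6,y); (11,13,x); (12,6,y); (12,9,y); (13,3,x); (13,5,y)


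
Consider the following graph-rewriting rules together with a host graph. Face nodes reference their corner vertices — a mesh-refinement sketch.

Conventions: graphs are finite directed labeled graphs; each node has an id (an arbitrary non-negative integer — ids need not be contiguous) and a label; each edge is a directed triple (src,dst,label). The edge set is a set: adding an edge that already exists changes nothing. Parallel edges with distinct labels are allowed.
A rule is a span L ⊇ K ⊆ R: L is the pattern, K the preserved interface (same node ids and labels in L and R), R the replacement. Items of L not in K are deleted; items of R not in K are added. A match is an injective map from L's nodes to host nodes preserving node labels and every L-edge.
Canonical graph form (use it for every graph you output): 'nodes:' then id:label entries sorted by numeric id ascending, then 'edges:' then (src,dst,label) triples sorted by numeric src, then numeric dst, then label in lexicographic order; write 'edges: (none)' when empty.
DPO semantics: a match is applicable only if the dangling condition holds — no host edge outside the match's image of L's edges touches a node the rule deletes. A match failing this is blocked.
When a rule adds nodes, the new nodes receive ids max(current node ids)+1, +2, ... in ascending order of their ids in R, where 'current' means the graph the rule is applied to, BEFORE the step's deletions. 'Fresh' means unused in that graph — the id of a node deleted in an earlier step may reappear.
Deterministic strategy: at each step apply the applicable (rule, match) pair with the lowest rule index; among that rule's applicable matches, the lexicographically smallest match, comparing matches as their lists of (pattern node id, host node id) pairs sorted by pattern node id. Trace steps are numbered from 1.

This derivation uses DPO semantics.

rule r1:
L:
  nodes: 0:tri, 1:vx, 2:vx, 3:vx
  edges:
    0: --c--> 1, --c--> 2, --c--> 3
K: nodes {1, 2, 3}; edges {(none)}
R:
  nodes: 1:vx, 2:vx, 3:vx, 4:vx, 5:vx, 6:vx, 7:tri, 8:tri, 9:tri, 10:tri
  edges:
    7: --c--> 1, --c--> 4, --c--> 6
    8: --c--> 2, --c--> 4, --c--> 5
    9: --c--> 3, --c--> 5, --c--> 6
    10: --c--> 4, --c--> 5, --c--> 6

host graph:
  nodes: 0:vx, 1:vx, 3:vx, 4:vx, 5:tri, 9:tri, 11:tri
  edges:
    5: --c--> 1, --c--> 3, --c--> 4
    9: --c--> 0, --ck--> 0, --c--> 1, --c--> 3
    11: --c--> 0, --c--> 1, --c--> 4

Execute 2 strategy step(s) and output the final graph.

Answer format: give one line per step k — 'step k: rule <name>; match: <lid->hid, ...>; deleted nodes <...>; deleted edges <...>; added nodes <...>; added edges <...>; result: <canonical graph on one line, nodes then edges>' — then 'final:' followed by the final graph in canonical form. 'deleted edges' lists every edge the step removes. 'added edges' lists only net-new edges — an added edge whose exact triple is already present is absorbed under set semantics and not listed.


step 1: rule r1; match: 0->5, 1->1, 2->3, 3->4; deleted nodes 5; deleted edges (5,1,c); (5,3,c); (5,4,c); added nodes 12, 13, 14, 15, 16, 17, 18; added edges (15,1,c); (15,12,c); (15,14,c); (16,3,c); (16,12,c); (16,13,c); (17,4,c); (17,13,c); (17,14,c); (18,12,c); (18,13,c); (18,14,c); result: nodes: 0:vx, 1:vx, 3:vx, 4:vx, 9:tri, 11:tri, 12:vx, 13:vx, 14:vx, 15:tri, 16:tri, 17:tri, 18:tri edges: (9,0,c); (9,0,ck); (9,1,c); (9,3,c); (11,0,c); (11,1,c); (11,4,c); (15,1,c); (15,12,c); (15,14,c); (16,3,c); (16,12,c); (16,13,c); (17,4,c); (17,13,c); (17,14,c); (18,12,c); (18,13,c); (18,14,c)
step 2: rule r1; match: 0->11, 1->0, 2->1, 3->4; deleted nodes 11; deleted edges (11,0,c); (11,1,c); (11,4,c); added nodes 19, 20, 21, 22, 23, 24, 25; added edges (22,0,c); (22,19,c); (22,21,c); (23,1,c); (23,19,c); (23,20,c); (24,4,c); (24,20,c); (24,21,c); (25,19,c); (25,20,c); (25,21,c); result: nodes: 0:vx, 1:vx, 3:vx, 4:vx, 9:tri, 12:vx, 13:vx, 14:vx, 15:tri, 16:tri, 17:tri, 18:tri, 19:vx, 20:vx, 21:vx, 22:tri, 23:tri, 24:tri, 25:tri edges: (9,0,c); (9,0,ck); (9,1,c); (9,3,c); (15,1,c); (15,12,c); (15,14,c); (16,3,c); (16,12,c); (16,13,c); (17,4,c); (17,13,c); (17,14,c); (18,12,c); (18,13,c); (18,14,c); (22,0,c); (22,19,c); (22,21,c); (23,1,c); (23,19,c); (23,20,c); (24,4,c); (24,20,c); (24,21,c); (25,19,c); (25,20,c); (25,21,c)
final:
nodes: 0:vx, 1:vx, 3:vx, 4:vx, 9:tri, 12:vx, 13:vx, 14:vx, 15:tri, 16:tri, 17:tri, 18:tri, 19:vx, 20:vx, 21:vx, 22:tri, 23:tri, 24:tri, 25:tri
edges: (9,0,c); (9,0,ck); (9,1,c); (9,3,c); (15,1,c); (15,12,c); (15,14,c); (16,3,c); (16,12,c); (16,13,c); (17,4,c); (17,13,c); (17,14,c); (18,12,c); (18,13,c); (18,14,c); (22,0,c); (22,19,c); (22,21,c); (23,1,c); (23,19,c); (23,20,c); (24,4,c); (24,20,c); (24,21,c); (25,19,c); (25,20,c); (25,21,c)


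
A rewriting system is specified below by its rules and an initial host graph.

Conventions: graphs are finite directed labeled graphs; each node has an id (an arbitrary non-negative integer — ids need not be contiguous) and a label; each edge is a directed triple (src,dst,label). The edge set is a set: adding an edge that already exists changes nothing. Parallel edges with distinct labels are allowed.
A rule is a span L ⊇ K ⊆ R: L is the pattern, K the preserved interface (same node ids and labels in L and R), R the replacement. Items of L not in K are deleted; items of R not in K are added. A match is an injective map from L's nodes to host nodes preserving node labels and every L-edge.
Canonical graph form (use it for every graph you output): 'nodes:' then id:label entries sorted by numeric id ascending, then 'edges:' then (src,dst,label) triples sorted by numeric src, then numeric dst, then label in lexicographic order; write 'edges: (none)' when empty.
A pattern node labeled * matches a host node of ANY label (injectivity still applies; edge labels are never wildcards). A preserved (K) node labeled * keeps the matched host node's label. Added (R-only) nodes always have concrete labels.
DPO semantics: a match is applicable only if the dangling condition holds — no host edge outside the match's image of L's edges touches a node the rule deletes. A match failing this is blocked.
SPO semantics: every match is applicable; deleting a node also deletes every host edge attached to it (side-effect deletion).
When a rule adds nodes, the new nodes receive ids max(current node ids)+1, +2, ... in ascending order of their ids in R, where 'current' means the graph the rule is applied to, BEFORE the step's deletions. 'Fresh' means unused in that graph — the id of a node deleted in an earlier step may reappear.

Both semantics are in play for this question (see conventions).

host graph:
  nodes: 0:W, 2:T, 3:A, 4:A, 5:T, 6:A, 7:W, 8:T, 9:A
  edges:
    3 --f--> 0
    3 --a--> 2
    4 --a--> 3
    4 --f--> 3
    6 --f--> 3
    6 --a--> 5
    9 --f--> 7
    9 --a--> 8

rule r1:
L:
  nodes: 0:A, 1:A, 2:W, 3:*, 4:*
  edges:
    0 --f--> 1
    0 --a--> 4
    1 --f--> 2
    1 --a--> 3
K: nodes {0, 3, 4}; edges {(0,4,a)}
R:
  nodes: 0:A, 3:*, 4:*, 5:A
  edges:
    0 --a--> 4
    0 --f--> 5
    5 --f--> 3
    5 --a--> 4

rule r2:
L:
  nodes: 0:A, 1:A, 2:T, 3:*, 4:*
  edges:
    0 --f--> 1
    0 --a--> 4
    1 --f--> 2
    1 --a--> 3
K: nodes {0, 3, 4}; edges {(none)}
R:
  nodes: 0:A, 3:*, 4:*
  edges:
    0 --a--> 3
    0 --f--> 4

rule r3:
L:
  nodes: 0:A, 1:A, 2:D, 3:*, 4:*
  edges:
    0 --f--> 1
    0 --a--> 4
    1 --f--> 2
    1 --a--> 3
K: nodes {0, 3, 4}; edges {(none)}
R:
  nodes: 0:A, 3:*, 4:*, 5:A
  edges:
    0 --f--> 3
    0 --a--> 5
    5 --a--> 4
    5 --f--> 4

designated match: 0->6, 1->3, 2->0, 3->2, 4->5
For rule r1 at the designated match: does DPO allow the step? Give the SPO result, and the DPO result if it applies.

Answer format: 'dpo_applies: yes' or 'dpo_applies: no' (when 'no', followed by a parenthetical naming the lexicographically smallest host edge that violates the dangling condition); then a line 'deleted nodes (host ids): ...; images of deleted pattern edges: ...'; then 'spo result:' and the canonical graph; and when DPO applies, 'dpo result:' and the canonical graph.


dpo_applies: no
(the rule deletes node 3, which keeps host edge (4,3,a) outside the match image — the dangling condition fails, DPO blocks; SPO proceeds and side-deletes such edges)
deleted nodes (host ids): 0, 3; images of deleted pattern edges: (3,0,f); (3,2,a); (6,3,f)
spo result:
nodes: 2:T, 4:A, 5:T, 6:A, 7:W, 8:T, 9:A, 10:A
edges: (6,5,a); (6,10,f); (9,7,f); (9,8,a); (10,2,f); (10,5,a)


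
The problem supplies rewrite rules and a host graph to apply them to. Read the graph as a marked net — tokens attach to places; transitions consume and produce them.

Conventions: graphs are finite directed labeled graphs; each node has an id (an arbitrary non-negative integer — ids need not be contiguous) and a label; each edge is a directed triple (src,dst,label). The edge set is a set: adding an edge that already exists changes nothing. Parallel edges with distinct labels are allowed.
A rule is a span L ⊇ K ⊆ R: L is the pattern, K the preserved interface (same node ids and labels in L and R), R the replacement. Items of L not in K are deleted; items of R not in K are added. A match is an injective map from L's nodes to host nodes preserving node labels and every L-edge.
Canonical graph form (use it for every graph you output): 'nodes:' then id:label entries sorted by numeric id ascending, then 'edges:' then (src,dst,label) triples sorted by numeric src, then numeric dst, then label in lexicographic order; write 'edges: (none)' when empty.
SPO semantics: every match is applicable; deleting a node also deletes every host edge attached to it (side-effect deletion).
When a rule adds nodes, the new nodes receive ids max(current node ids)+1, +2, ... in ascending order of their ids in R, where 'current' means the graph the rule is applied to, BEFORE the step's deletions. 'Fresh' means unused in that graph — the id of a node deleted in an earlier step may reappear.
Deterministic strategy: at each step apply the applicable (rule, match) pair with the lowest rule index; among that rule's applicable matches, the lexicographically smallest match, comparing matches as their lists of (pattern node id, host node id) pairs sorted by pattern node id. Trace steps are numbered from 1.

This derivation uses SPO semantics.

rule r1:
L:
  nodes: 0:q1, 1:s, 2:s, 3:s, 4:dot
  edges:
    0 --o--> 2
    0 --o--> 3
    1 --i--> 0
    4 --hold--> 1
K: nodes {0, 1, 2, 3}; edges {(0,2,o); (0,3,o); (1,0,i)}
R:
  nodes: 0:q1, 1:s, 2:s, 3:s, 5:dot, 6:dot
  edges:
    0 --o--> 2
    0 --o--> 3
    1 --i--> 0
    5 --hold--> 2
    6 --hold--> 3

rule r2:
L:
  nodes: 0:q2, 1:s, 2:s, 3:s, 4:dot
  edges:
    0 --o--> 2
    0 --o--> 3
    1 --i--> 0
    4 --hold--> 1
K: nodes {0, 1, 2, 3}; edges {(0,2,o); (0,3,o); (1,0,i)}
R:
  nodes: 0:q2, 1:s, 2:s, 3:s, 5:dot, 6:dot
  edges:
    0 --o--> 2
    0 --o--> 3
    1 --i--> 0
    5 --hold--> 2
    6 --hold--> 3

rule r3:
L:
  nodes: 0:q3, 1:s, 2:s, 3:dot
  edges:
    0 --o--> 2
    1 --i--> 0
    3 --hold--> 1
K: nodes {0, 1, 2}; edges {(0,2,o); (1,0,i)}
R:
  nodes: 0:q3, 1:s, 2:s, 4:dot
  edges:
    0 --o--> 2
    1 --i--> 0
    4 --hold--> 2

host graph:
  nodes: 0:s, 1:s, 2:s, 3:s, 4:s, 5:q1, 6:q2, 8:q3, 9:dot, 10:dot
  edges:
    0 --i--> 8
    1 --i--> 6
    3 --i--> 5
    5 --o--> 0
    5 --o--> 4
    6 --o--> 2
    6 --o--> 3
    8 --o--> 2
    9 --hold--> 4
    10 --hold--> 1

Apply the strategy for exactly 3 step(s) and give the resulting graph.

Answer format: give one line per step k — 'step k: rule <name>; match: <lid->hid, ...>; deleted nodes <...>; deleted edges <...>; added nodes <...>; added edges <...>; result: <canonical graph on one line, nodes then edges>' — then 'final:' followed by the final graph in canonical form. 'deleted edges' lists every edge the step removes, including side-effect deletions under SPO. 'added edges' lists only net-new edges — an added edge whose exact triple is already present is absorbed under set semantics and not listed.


step 1: rule r2; match: 0->6, 1->1, 2->2, 3->3, 4->10; deleted nodes 10; deleted edges (10,1,hold); added nodes 11, 12; added edges (11,2,hold); (12,3,hold); result: nodes: 0:s, 1:s, 2:s, 3:s, 4:s, 5:q1, 6:q2, 8:q3, 9:dot, 11:dot, 12:dot edges: (0,8,i); (1,6,i); (3,5,i); (5,0,o); (5,4,o); (6,2,o); (6,3,o); (8,2,o); (9,4,hold); (11,2,hold); (12,3,hold)
step 2: rule r1; match: 0->5, 1->3, 2->0, 3->4, 4->12; deleted nodes 12; deleted edges (12,3,hold); added nodes 13, 14; added edges (13,0,hold); (14,4,hold); result: nodes: 0:s, 1:s, 2:s, 3:s, 4:s, 5:q1, 6:q2, 8:q3, 9:dot, 11:dot, 13:dot, 14:dot edges: (0,8,i); (1,6,i); (3,5,i); (5,0,o); (5,4,o); (6,2,o); (6,3,o); (8,2,o); (9,4,hold); (11,2,hold); (13,0,hold); (14,4,hold)
step 3: rule r3; match: 0->8, 1->0, 2->2, 3->13; deleted nodes 13; deleted edges (13,0,hold); added nodes 15; added edges (15,2,hold); result: nodes: 0:s, 1:s, 2:s, 3:s, 4:s, 5:q1, 6:q2, 8:q3, 9:dot, 11:dot, 14:dot, 15:dot edges: (0,8,i); (1,6,i); (3,5,i); (5,0,o); (5,4,o); (6,2,o); (6,3,o); (8,2,o); (9,4,hold); (11,2,hold); (14,4,hold); (15,2,hold)
final:
nodes: 0:s, 1:s, 2:s, 3:s, 4:s, 5:q1, 6:q2, 8:q3, 9:dot, 11:dot, 14:dot, 15:dot
edges: (0,8,i); (1,6,i); (3,5,i); (5,0,o); (5,4,o); (6,2,o); (6,3,o); (8,2,o); (9,4,hold); (11,2,hold); (14,4,hold); (15,2,hold)
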